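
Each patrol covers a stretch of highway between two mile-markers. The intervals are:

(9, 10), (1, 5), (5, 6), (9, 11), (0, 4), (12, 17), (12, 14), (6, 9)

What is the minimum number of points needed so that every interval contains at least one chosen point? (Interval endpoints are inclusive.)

4

Sort by right endpoint; whenever an interval is uncovered, place a point at its right end.
By right end: [0,4]  [1,5]  [5,6]  [6,9]  [9,10]  [9,11]  [12,14]  [12,17]
[0,4] uncovered → point at 4; [5,6] uncovered → point at 6; [9,10] uncovered → point at 10; [12,14] uncovered → point at 14.
Points: 4, 6, 10, 14 (4 total).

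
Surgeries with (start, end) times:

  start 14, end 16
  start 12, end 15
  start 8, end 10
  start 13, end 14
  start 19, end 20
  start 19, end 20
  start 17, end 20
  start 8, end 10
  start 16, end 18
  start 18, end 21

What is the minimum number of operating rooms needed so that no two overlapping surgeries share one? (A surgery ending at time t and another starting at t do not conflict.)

4

The answer is the maximum number of intervals overlapping at any instant.
Events (time:±→running): 8:+→1 8:+→2 10:-→1 10:-→0 12:+→1 13:+→2 14:-→1 14:+→2 15:-→1 16:-→0 16:+→1 17:+→2 18:-→1 18:+→2 19:+→3 19:+→4 … peak 4.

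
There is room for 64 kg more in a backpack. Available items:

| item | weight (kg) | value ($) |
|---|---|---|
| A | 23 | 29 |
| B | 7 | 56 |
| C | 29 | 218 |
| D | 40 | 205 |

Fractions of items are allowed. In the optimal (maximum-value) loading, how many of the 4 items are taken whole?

Sort by value per unit weight and fill in that order.
Ratios (sorted): B 8.00, C 7.52, D 5.12, A 1.26
take B (7 @ 56); take C (29 @ 218); take 28/40 of D → 143.50. Capacity used 64/64.
2 item(s) taken whole; one partial (take 28/40 of D).

2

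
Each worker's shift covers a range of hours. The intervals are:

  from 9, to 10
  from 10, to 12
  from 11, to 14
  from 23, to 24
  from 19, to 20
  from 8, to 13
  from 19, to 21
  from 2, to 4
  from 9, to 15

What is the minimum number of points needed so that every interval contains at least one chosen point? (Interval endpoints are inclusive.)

Sorted: [2,4] [9,10] [10,12] [8,13] [11,14] [9,15] [19,20] [19,21] [23,24]
{[2,4]} hit by 4; {[9,10],[10,12],[8,13]} hit by 10; {[11,14],[9,15]} hit by 14; {[19,20],[19,21]} hit by 20; {[23,24]} hit by 24.
Points: 4, 10, 14, 20, 24 (5 total).

5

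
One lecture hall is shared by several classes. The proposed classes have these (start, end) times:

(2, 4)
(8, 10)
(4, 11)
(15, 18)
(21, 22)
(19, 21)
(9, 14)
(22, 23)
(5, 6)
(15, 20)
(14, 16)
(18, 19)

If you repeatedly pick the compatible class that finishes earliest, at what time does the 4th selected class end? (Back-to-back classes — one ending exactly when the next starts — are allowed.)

Sorted by end: (2,4)  (5,6)  (8,10)  (4,11)  (9,14)  (14,16)  (15,18)  (18,19)  (15,20)  (19,21)  (21,22)  (22,23)
take (2,4); take (5,6); take (8,10); take (14,16); skip (15,18); take (18,19); take (19,21); take (21,22); take (22,23).
Selected: (2,4) (5,6) (8,10) (14,16) (18,19) (19,21) (21,22) (22,23)

16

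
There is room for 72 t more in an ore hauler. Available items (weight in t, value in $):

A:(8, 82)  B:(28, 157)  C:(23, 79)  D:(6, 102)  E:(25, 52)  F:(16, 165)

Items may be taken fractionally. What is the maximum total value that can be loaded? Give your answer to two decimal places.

554.09

Greedy by value/weight ratio, highest first.
Ratios (sorted): D 17.00, F 10.31, A 10.25, B 5.61, C 3.43, E 2.08
take D (6 @ 102); take F (16 @ 165); take A (8 @ 82); take B (28 @ 157); take 14/23 of C → 48.09. Capacity used 72/72.
Total value = 554.09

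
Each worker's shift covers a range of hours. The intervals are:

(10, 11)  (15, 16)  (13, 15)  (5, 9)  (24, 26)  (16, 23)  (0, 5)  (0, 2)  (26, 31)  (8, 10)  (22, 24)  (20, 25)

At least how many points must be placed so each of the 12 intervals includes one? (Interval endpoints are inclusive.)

Process intervals by earliest right end; each time one isn't hit yet, stab at its right endpoint.
Sorted: [0,2] [0,5] [5,9] [8,10] [10,11] [13,15] [15,16] [16,23] [22,24] [20,25] [24,26] [26,31]
{[0,2],[0,5]} hit by 2; {[5,9],[8,10]} hit by 9; {[10,11]} hit by 11; {[13,15],[15,16]} hit by 15; {[16,23],[22,24],[20,25]} hit by 23; {[24,26],[26,31]} hit by 26.
Points: 2, 9, 11, 15, 23, 26 (6 total).

6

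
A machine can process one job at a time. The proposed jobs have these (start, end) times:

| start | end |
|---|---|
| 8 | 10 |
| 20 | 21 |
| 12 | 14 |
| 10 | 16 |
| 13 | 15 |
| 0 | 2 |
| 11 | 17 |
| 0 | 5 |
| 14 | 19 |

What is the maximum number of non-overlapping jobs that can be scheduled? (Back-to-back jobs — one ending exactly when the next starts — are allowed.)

Order by finish time; keep every interval that doesn't clash with the previous kept one.
Sorted by end: (0,2)  (0,5)  (8,10)  (12,14)  (13,15)  (10,16)  (11,17)  (14,19)  (20,21)
take (0,2); skip (0,5); take (8,10); take (12,14); take (14,19); take (20,21).
Selected 5 jobs.

5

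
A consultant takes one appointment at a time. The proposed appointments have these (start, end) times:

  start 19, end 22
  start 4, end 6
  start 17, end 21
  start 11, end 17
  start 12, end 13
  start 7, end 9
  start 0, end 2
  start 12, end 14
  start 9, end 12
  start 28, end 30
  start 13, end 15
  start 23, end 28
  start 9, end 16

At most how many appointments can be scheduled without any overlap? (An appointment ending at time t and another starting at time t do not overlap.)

9

Sorted by end: (0,2)  (4,6)  (7,9)  (9,12)  (12,13)  (12,14)  (13,15)  (9,16)  (11,17)  (17,21)  (19,22)  (23,28)  (28,30)
take (0,2); take (4,6); take (7,9); take (9,12); take (12,13); take (13,15); take (17,21); skip (19,22); take (23,28); take (28,30).
Selected 9 appointments.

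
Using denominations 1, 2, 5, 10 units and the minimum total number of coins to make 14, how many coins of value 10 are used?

1

14 − 1×10→4 − 2×2→0
Count of 10: 1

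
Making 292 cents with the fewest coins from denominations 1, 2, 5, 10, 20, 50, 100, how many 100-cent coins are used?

Greedy: take as many of the largest coin as possible, then repeat with the remainder.
292 = 2×100 + 1×50 + 2×20 + 1×2
Count of 100: 2

2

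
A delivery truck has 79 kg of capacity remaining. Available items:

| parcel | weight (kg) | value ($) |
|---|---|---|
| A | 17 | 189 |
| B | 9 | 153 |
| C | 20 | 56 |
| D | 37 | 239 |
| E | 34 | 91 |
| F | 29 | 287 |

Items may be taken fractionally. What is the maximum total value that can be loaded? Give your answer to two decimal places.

Greedy by value/weight ratio, highest first.
Ratios (sorted): B 17.00, A 11.12, F 9.90, D 6.46, C 2.80, E 2.68
take B (9 @ 153); take A (17 @ 189); take F (29 @ 287); take 24/37 of D → 155.03. Capacity used 79/79.
Total value = 784.03

784.03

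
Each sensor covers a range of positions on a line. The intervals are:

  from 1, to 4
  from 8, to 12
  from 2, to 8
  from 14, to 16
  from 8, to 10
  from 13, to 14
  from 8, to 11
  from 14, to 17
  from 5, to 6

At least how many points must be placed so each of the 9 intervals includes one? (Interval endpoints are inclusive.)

Sorted: [1,4] [5,6] [2,8] [8,10] [8,11] [8,12] [13,14] [14,16] [14,17]
{[1,4]} hit by 4; {[5,6],[2,8]} hit by 6; {[8,10],[8,11],[8,12]} hit by 10; {[13,14],[14,16],[14,17]} hit by 14.
Points: 4, 6, 10, 14 (4 total).

4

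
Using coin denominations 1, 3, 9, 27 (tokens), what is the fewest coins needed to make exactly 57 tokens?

3

57 = 2×27 + 1×3
Total coins = 2 + 1 = 3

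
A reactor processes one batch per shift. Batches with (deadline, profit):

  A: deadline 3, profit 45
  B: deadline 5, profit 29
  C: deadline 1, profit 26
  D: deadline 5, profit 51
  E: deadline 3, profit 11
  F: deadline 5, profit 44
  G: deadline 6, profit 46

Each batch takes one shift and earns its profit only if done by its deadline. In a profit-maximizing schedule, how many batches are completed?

Sort by profit descending; place each in the latest free slot ≤ its deadline.
By profit: D(d5,51), G(d6,46), A(d3,45), F(d5,44), B(d5,29), C(d1,26), E(d3,11)
D→slot 5; G→slot 6; A→slot 3; F→slot 4; B→slot 2; C→slot 1; E skipped.
6 of 7 scheduled.

6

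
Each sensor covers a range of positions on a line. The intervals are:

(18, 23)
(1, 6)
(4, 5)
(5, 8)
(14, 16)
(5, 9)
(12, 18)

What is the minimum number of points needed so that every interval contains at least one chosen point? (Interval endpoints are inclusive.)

3

Process intervals by earliest right end; each time one isn't hit yet, stab at its right endpoint.
By right end: [4,5]  [1,6]  [5,8]  [5,9]  [14,16]  [12,18]  [18,23]
[4,5] uncovered → point at 5; [14,16] uncovered → point at 16; [18,23] uncovered → point at 23.
Points: 5, 16, 23 (3 total).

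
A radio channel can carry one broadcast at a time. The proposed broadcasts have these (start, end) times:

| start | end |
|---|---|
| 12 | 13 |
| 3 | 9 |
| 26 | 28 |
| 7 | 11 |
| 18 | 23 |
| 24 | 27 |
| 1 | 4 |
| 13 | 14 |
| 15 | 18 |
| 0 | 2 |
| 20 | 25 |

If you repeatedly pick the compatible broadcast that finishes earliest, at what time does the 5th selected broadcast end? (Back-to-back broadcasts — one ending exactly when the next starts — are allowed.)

18

Sort by end time and greedily take each interval whose start is ≥ the last chosen end.
By end time: (0,2), (1,4), (3,9), (7,11), (12,13), (13,14), (15,18), (18,23), (20,25), (24,27), (26,28).
Pick (0,2); next start ≥ 2 → (3,9); next start ≥ 9 → (12,13); next start ≥ 13 → (13,14); next start ≥ 14 → (15,18); next start ≥ 18 → (18,23); next start ≥ 23 → (24,27).
Selected: (0,2) (3,9) (12,13) (13,14) (15,18) (18,23) (24,27)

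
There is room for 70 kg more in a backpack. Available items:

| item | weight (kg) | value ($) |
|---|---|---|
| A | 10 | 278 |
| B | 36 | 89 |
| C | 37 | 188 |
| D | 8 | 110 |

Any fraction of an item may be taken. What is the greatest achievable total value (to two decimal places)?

613.08

Greedy by value/weight ratio, highest first.
Order: A (278/10=27.80) > D (110/8=13.75) > C (188/37=5.08) > B (89/36=2.47)
Fill: take A (10 @ 278) → take D (8 @ 110) → take C (37 @ 188) → take 15/36 of B → 37.08; 70/70 used.
Total value = 613.08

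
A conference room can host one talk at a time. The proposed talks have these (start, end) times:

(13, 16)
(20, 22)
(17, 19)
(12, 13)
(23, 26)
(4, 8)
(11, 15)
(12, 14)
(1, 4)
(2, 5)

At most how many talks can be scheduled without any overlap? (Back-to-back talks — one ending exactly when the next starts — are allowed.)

7

Greedy by earliest finish: after sorting by end time, pick each interval compatible with the last pick.
Sorted by end: (1,4)  (2,5)  (4,8)  (12,13)  (12,14)  (11,15)  (13,16)  (17,19)  (20,22)  (23,26)
take (1,4); take (4,8); take (12,13); skip (12,14); take (13,16); take (17,19); take (20,22); take (23,26).
Selected 7 talks.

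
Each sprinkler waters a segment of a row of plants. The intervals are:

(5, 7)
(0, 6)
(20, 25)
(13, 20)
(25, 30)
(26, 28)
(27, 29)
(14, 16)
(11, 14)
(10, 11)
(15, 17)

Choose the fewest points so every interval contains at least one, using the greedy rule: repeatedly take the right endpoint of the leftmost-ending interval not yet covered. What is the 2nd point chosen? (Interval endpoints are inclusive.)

11

Sorted: [0,6] [5,7] [10,11] [11,14] [14,16] [15,17] [13,20] [20,25] [26,28] [27,29] [25,30]
{[0,6],[5,7]} hit by 6; {[10,11],[11,14]} hit by 11; {[14,16],[15,17],[13,20]} hit by 16; {[20,25]} hit by 25; {[26,28],[27,29],[25,30]} hit by 28.
Points: 6, 11, 16, 25, 28 (5 total).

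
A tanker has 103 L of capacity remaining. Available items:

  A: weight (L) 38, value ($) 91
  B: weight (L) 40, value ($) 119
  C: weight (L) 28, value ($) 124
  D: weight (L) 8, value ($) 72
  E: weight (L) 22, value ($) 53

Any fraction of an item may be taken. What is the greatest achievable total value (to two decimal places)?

379.97

Greedy by value/weight ratio, highest first.
Order: D (72/8=9.00) > C (124/28=4.43) > B (119/40=2.98) > E (53/22=2.41) > A (91/38=2.39)
Fill: take D (8 @ 72) → take C (28 @ 124) → take B (40 @ 119) → take E (22 @ 53) → take 5/38 of A → 11.97; 103/103 used.
Total value = 379.97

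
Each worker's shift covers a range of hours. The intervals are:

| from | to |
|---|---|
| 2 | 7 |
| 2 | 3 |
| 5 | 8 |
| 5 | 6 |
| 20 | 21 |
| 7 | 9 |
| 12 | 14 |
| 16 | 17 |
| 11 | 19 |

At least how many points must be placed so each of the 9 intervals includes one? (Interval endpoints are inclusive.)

6

Sorted: [2,3] [5,6] [2,7] [5,8] [7,9] [12,14] [16,17] [11,19] [20,21]
{[2,3]} hit by 3; {[5,6],[2,7],[5,8]} hit by 6; {[7,9]} hit by 9; {[12,14]} hit by 14; {[16,17],[11,19]} hit by 17; {[20,21]} hit by 21.
Points: 3, 6, 9, 14, 17, 21 (6 total).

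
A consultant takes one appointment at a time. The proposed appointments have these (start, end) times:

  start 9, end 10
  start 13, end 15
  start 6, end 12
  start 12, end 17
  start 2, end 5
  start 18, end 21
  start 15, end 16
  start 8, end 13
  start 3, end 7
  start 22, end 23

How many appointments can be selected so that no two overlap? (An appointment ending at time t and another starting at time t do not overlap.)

6

Sort by end time and greedily take each interval whose start is ≥ the last chosen end.
By end time: (2,5), (3,7), (9,10), (6,12), (8,13), (13,15), (15,16), (12,17), (18,21), (22,23).
Pick (2,5); next start ≥ 5 → (9,10); next start ≥ 10 → (13,15); next start ≥ 15 → (15,16); next start ≥ 16 → (18,21); next start ≥ 21 → (22,23).
Selected 6 appointments.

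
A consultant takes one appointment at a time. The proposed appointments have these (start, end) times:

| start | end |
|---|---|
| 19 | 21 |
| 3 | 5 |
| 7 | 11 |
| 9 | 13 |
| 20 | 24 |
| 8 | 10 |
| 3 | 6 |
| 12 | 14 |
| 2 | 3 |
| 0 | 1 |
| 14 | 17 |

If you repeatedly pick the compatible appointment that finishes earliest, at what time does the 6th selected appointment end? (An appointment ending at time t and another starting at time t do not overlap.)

17

Order by finish time; keep every interval that doesn't clash with the previous kept one.
Sorted by end: (0,1)  (2,3)  (3,5)  (3,6)  (8,10)  (7,11)  (9,13)  (12,14)  (14,17)  (19,21)  (20,24)
take (0,1); take (2,3); take (3,5); take (8,10); skip (7,11); take (12,14); take (14,17); take (19,21).
Selected: (0,1) (2,3) (3,5) (8,10) (12,14) (14,17) (19,21)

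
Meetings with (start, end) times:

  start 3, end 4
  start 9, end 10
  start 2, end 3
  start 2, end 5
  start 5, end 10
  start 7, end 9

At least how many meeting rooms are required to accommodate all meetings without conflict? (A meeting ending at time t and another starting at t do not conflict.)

2

starts: [2, 2, 3, 5, 7, 9]
ends:   [3, 4, 5, 9, 10, 10]
s2→1 s2→2  — peak 2.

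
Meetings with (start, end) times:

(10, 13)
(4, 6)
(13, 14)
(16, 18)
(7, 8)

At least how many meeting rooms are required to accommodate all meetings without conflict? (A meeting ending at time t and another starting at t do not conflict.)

1

The answer is the maximum number of intervals overlapping at any instant.
Events (time:±→running): 4:+→1 … peak 1.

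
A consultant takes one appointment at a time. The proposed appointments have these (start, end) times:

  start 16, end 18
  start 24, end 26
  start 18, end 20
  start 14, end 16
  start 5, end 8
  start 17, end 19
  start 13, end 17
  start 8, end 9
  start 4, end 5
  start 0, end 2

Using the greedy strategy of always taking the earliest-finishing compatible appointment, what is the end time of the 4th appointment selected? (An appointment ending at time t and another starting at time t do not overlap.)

9

Sort by end time and greedily take each interval whose start is ≥ the last chosen end.
By end time: (0,2), (4,5), (5,8), (8,9), (14,16), (13,17), (16,18), (17,19), (18,20), (24,26).
Pick (0,2); next start ≥ 2 → (4,5); next start ≥ 5 → (5,8); next start ≥ 8 → (8,9); next start ≥ 9 → (14,16); next start ≥ 16 → (16,18); next start ≥ 18 → (18,20); next start ≥ 20 → (24,26).
Selected: (0,2) (4,5) (5,8) (8,9) (14,16) (16,18) (18,20) (24,26)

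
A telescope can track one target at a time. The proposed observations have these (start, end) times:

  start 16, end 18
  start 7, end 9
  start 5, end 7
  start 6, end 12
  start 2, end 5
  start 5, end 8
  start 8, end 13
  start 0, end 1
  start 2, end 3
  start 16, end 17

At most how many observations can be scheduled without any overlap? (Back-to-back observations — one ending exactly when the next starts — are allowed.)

5

Sort by end time and greedily take each interval whose start is ≥ the last chosen end.
By end time: (0,1), (2,3), (2,5), (5,7), (5,8), (7,9), (6,12), (8,13), (16,17), (16,18).
Pick (0,1); next start ≥ 1 → (2,3); next start ≥ 3 → (5,7); next start ≥ 7 → (7,9); next start ≥ 9 → (16,17).
Selected 5 observations.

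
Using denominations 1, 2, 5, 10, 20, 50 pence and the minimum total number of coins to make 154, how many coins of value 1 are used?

Use the largest denomination that fits, subtract, and repeat.
154 = 3×50 + 2×2
Count of 1: 0

0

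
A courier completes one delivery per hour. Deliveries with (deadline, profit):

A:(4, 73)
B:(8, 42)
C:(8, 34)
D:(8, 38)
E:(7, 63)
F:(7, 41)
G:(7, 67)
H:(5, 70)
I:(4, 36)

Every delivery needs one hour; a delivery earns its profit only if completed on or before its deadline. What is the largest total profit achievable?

Sort by profit descending; place each in the latest free slot ≤ its deadline.
Profit order: A=73 H=70 G=67 E=63 B=42 F=41 D=38 I=36 C=34
Assign: A→slot 4, H→slot 5, G→slot 7, E→slot 6, B→slot 8, F→slot 3, D→slot 2, I→slot 1, C skipped.
Slots: [1:I] [2:D] [3:F] [4:A] [5:H] [6:E] [7:G] [8:B]
Profit = 36 + 38 + 41 + 73 + 70 + 63 + 67 + 42 = 430

430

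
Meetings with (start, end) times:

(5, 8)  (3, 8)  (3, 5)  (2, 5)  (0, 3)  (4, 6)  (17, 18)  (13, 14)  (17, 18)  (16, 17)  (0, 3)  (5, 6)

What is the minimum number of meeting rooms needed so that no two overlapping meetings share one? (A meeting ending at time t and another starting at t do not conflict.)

The answer is the maximum number of intervals overlapping at any instant.
starts: [0, 0, 2, 3, 3, 4, 5, 5, 13, 16, 17, 17]
ends:   [3, 3, 5, 5, 6, 6, 8, 8, 14, 17, 18, 18]
s0→1 s0→2 s2→3 e3→2 e3→1 s3→2 s3→3 s4→4  — peak 4.

4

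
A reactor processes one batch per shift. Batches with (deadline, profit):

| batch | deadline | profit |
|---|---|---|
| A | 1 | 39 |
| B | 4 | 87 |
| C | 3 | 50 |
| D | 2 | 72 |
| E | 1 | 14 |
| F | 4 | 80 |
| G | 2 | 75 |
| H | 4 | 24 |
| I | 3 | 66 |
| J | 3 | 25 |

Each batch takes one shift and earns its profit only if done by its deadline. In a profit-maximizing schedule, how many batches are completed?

4

Profit order: B=87 F=80 G=75 D=72 I=66 C=50 A=39 J=25 H=24 E=14
Assign: B→slot 4, F→slot 3, G→slot 2, D→slot 1, I skipped, C skipped, A skipped, J skipped, H skipped, E skipped.
Slots: [1:D] [2:G] [3:F] [4:B]
4 of 10 scheduled.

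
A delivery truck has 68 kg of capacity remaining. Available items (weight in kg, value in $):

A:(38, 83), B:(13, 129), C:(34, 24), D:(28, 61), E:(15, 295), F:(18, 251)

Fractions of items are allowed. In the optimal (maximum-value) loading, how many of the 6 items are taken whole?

Order: E (295/15=19.67) > F (251/18=13.94) > B (129/13=9.92) > A (83/38=2.18) > D (61/28=2.18) > C (24/34=0.71)
Fill: take E (15 @ 295) → take F (18 @ 251) → take B (13 @ 129) → take 22/38 of A → 48.05; 68/68 used.
3 item(s) taken whole; one partial (take 22/38 of A).

3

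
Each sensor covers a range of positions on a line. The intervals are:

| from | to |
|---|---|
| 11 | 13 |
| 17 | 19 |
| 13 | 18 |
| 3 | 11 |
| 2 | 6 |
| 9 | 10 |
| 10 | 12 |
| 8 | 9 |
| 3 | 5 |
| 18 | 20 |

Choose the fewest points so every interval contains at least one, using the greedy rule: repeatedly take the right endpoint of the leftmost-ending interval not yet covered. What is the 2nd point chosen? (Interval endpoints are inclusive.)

Process intervals by earliest right end; each time one isn't hit yet, stab at its right endpoint.
By right end: [3,5]  [2,6]  [8,9]  [9,10]  [3,11]  [10,12]  [11,13]  [13,18]  [17,19]  [18,20]
[3,5] uncovered → point at 5; [8,9] uncovered → point at 9; [10,12] uncovered → point at 12; [13,18] uncovered → point at 18.
Points: 5, 9, 12, 18 (4 total).

9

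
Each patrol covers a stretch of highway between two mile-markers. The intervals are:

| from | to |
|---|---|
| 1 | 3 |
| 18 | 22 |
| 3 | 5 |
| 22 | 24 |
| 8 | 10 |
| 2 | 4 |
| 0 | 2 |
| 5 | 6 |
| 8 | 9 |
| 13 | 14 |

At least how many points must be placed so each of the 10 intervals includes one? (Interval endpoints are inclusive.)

5

Sort by right endpoint; whenever an interval is uncovered, place a point at its right end.
By right end: [0,2]  [1,3]  [2,4]  [3,5]  [5,6]  [8,9]  [8,10]  [13,14]  [18,22]  [22,24]
[0,2] uncovered → point at 2; [3,5] uncovered → point at 5; [8,9] uncovered → point at 9; [13,14] uncovered → point at 14; [18,22] uncovered → point at 22.
Points: 2, 5, 9, 14, 22 (5 total).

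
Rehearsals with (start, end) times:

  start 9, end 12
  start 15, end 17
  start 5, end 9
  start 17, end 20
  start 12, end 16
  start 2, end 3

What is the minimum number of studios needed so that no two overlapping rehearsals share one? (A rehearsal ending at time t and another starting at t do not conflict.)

Count concurrent intervals with a sweep; the peak is the room count.
starts: [2, 5, 9, 12, 15, 17]
ends:   [3, 9, 12, 16, 17, 20]
s2→1 e3→0 s5→1 e9→0 s9→1 e12→0 s12→1 s15→2  — peak 2.

2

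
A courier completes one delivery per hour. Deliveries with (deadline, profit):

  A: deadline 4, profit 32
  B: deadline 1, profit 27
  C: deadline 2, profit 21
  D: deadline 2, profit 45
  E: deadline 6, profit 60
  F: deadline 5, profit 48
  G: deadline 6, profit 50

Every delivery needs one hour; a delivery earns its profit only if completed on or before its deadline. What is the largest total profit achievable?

262

Take jobs in profit order; each goes to the latest open slot no later than its deadline.
By profit: E(d6,60), G(d6,50), F(d5,48), D(d2,45), A(d4,32), B(d1,27), C(d2,21)
E→slot 6; G→slot 5; F→slot 4; D→slot 2; A→slot 3; B→slot 1; C skipped.
Profit = 27 + 45 + 32 + 48 + 50 + 60 = 262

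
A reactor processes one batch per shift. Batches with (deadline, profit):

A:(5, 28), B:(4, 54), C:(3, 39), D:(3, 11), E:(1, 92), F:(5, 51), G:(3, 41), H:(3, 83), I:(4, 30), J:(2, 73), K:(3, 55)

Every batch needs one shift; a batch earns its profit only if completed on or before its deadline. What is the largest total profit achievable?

Sort by profit descending; place each in the latest free slot ≤ its deadline.
By profit: E(d1,92), H(d3,83), J(d2,73), K(d3,55), B(d4,54), F(d5,51), G(d3,41), C(d3,39), I(d4,30), A(d5,28), D(d3,11)
E→slot 1; H→slot 3; J→slot 2; K skipped; B→slot 4; F→slot 5; G skipped; C skipped; I skipped; A skipped; D skipped.
Profit = 92 + 73 + 83 + 54 + 51 = 353

353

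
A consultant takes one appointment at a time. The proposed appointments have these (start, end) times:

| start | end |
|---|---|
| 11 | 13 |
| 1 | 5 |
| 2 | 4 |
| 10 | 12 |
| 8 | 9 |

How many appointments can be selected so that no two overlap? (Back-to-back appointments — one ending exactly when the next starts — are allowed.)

Sorted by end: (2,4)  (1,5)  (8,9)  (10,12)  (11,13)
take (2,4); skip (1,5); take (8,9); take (10,12).
Selected 3 appointments.

3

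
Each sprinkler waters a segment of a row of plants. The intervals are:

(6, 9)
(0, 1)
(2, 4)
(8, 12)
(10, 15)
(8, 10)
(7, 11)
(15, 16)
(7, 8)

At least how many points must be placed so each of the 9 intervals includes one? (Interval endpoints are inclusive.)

4

Process intervals by earliest right end; each time one isn't hit yet, stab at its right endpoint.
Sorted: [0,1] [2,4] [7,8] [6,9] [8,10] [7,11] [8,12] [10,15] [15,16]
{[0,1]} hit by 1; {[2,4]} hit by 4; {[7,8],[6,9],[8,10],[7,11],[8,12]} hit by 8; {[10,15],[15,16]} hit by 15.
Points: 1, 4, 8, 15 (4 total).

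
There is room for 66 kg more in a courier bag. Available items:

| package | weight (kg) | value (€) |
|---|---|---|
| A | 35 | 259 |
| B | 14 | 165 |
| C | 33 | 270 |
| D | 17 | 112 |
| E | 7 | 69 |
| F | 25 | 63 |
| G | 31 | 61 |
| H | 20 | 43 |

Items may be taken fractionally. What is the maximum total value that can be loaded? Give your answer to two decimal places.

Sort by value per unit weight and fill in that order.
Order: B (165/14=11.79) > E (69/7=9.86) > C (270/33=8.18) > A (259/35=7.40) > D (112/17=6.59) > F (63/25=2.52) > H (43/20=2.15) > G (61/31=1.97)
Fill: take B (14 @ 165) → take E (7 @ 69) → take C (33 @ 270) → take 12/35 of A → 88.80; 66/66 used.
Total value = 592.80

592.80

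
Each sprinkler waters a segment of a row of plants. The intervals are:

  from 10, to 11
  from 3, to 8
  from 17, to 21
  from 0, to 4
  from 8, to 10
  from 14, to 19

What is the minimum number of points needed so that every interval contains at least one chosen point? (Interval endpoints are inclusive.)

Sort by right endpoint; whenever an interval is uncovered, place a point at its right end.
By right end: [0,4]  [3,8]  [8,10]  [10,11]  [14,19]  [17,21]
[0,4] uncovered → point at 4; [8,10] uncovered → point at 10; [14,19] uncovered → point at 19.
Points: 4, 10, 19 (3 total).

3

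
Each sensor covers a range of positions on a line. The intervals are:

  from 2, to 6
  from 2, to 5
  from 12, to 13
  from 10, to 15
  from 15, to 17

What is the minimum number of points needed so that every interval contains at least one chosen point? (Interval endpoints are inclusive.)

Process intervals by earliest right end; each time one isn't hit yet, stab at its right endpoint.
By right end: [2,5]  [2,6]  [12,13]  [10,15]  [15,17]
[2,5] uncovered → point at 5; [12,13] uncovered → point at 13; [15,17] uncovered → point at 17.
Points: 5, 13, 17 (3 total).

3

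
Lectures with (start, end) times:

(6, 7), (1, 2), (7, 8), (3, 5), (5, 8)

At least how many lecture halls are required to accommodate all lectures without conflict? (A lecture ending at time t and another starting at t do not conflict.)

2

Count concurrent intervals with a sweep; the peak is the room count.
starts: [1, 3, 5, 6, 7]
ends:   [2, 5, 7, 8, 8]
s1→1 e2→0 s3→1 e5→0 s5→1 s6→2  — peak 2.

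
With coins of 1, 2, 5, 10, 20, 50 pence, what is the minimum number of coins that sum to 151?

4

Use the largest denomination that fits, subtract, and repeat.
151 − 3×50→1 − 1×1→0
Total coins = 3 + 1 = 4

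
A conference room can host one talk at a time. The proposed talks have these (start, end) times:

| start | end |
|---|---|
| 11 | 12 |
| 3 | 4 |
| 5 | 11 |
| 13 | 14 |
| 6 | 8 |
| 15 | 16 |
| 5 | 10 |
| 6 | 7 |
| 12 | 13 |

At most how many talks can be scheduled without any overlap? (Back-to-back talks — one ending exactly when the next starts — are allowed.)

6

Order by finish time; keep every interval that doesn't clash with the previous kept one.
By end time: (3,4), (6,7), (6,8), (5,10), (5,11), (11,12), (12,13), (13,14), (15,16).
Pick (3,4); next start ≥ 4 → (6,7); next start ≥ 7 → (11,12); next start ≥ 12 → (12,13); next start ≥ 13 → (13,14); next start ≥ 14 → (15,16).
Selected 6 talks.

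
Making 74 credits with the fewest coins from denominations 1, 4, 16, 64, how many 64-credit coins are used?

74 = 1×64 + 2×4 + 2×1
Count of 64: 1

1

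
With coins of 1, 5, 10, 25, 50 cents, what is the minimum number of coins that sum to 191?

191 − 3×50→41 − 1×25→16 − 1×10→6 − 1×5→1 − 1×1→0
Total coins = 3 + 1 + 1 + 1 + 1 = 7

7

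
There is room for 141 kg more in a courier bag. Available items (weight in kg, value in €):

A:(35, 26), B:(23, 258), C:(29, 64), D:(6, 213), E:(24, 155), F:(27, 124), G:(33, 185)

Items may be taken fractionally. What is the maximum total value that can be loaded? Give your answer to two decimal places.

996.79

Greedy by value/weight ratio, highest first.
Ratios (sorted): D 35.50, B 11.22, E 6.46, G 5.61, F 4.59, C 2.21, A 0.74
take D (6 @ 213); take B (23 @ 258); take E (24 @ 155); take G (33 @ 185); take F (27 @ 124); take 28/29 of C → 61.79. Capacity used 141/141.
Total value = 996.79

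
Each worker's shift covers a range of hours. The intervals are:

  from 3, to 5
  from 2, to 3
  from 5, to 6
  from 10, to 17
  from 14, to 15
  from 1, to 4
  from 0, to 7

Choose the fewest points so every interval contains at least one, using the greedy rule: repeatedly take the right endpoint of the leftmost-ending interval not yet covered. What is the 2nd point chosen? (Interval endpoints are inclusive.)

6

Process intervals by earliest right end; each time one isn't hit yet, stab at its right endpoint.
By right end: [2,3]  [1,4]  [3,5]  [5,6]  [0,7]  [14,15]  [10,17]
[2,3] uncovered → point at 3; [5,6] uncovered → point at 6; [14,15] uncovered → point at 15.
Points: 3, 6, 15 (3 total).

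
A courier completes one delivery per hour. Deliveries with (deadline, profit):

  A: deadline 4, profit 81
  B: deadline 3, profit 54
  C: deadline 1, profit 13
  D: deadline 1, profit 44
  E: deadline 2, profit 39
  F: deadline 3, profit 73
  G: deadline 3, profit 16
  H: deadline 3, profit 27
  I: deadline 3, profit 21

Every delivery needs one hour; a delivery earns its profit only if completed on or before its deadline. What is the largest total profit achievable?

Take jobs in profit order; each goes to the latest open slot no later than its deadline.
Profit order: A=81 F=73 B=54 D=44 E=39 H=27 I=21 G=16 C=13
Assign: A→slot 4, F→slot 3, B→slot 2, D→slot 1, E skipped, H skipped, I skipped, G skipped, C skipped.
Slots: [1:D] [2:B] [3:F] [4:A]
Profit = 44 + 54 + 73 + 81 = 252

252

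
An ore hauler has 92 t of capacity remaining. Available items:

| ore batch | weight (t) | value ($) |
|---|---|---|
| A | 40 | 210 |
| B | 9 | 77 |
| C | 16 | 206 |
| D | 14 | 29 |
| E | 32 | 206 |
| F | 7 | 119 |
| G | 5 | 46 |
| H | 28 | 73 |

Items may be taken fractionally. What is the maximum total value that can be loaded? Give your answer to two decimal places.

Order: F (119/7=17.00) > C (206/16=12.88) > G (46/5=9.20) > B (77/9=8.56) > E (206/32=6.44) > A (210/40=5.25) > H (73/28=2.61) > D (29/14=2.07)
Fill: take F (7 @ 119) → take C (16 @ 206) → take G (5 @ 46) → take B (9 @ 77) → take E (32 @ 206) → take 23/40 of A → 120.75; 92/92 used.
Total value = 774.75

774.75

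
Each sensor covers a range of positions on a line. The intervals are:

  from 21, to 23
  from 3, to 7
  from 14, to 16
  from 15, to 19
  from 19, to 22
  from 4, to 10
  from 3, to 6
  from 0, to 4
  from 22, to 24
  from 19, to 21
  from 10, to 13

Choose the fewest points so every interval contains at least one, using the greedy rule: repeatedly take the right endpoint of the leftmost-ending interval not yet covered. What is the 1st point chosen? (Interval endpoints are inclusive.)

Process intervals by earliest right end; each time one isn't hit yet, stab at its right endpoint.
Sorted: [0,4] [3,6] [3,7] [4,10] [10,13] [14,16] [15,19] [19,21] [19,22] [21,23] [22,24]
{[0,4],[3,6],[3,7],[4,10]} hit by 4; {[10,13]} hit by 13; {[14,16],[15,19]} hit by 16; {[19,21],[19,22],[21,23]} hit by 21; {[22,24]} hit by 24.
Points: 4, 13, 16, 21, 24 (5 total).

4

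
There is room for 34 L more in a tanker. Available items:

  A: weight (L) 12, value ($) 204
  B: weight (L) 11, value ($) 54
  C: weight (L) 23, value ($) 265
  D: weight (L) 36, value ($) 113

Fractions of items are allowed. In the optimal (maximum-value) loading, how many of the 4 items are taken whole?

Ratios (sorted): A 17.00, C 11.52, B 4.91, D 3.14
take A (12 @ 204); take 22/23 of C → 253.48. Capacity used 34/34.
1 item(s) taken whole; one partial (take 22/23 of C).

1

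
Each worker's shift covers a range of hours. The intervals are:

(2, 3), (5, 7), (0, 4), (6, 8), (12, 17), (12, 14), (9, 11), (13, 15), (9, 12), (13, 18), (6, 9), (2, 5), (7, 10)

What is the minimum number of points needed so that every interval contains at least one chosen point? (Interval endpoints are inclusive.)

Process intervals by earliest right end; each time one isn't hit yet, stab at its right endpoint.
Sorted: [2,3] [0,4] [2,5] [5,7] [6,8] [6,9] [7,10] [9,11] [9,12] [12,14] [13,15] [12,17] [13,18]
{[2,3],[0,4],[2,5]} hit by 3; {[5,7],[6,8],[6,9],[7,10]} hit by 7; {[9,11],[9,12]} hit by 11; {[12,14],[13,15],[12,17],[13,18]} hit by 14.
Points: 3, 7, 11, 14 (4 total).

4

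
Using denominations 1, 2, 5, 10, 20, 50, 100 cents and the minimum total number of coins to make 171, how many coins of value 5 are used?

Greedy: take as many of the largest coin as possible, then repeat with the remainder.
171 = 1×100 + 1×50 + 1×20 + 1×1
Count of 5: 0

0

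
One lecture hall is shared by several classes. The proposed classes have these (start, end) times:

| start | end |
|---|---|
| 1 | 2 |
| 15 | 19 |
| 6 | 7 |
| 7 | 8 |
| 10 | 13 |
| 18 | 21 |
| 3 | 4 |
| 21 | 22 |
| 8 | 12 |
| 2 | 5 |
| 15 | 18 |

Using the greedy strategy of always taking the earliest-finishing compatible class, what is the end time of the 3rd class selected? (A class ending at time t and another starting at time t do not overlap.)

Sort by end time and greedily take each interval whose start is ≥ the last chosen end.
Sorted by end: (1,2)  (3,4)  (2,5)  (6,7)  (7,8)  (8,12)  (10,13)  (15,18)  (15,19)  (18,21)  (21,22)
take (1,2); take (3,4); skip (2,5); take (6,7); take (7,8); take (8,12); skip (10,13); take (15,18); skip (15,19); take (18,21); take (21,22).
Selected: (1,2) (3,4) (6,7) (7,8) (8,12) (15,18) (18,21) (21,22)

7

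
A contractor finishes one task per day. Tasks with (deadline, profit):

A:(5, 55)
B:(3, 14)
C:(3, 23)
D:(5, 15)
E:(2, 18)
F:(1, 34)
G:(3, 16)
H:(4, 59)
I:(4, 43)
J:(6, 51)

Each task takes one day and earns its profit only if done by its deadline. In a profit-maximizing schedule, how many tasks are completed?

By profit: H(d4,59), A(d5,55), J(d6,51), I(d4,43), F(d1,34), C(d3,23), E(d2,18), G(d3,16), D(d5,15), B(d3,14)
H→slot 4; A→slot 5; J→slot 6; I→slot 3; F→slot 1; C→slot 2; E skipped; G skipped; D skipped; B skipped.
6 of 10 scheduled.

6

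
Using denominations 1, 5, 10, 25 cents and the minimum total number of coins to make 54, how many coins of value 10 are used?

0

Use the largest denomination that fits, subtract, and repeat.
54 = 2×25 + 4×1
Count of 10: 0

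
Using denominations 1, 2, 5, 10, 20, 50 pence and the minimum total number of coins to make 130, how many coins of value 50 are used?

130 = 2×50 + 1×20 + 1×10
Count of 50: 2

2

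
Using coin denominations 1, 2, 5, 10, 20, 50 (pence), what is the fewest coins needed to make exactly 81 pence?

4

81 = 1×50 + 1×20 + 1×10 + 1×1
Total coins = 1 + 1 + 1 + 1 = 4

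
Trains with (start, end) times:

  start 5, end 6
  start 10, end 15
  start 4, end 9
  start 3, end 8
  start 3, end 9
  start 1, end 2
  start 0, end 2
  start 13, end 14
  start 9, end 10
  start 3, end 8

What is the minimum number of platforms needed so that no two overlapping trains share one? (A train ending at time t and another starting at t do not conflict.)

5

The answer is the maximum number of intervals overlapping at any instant.
Events (time:±→running): 0:+→1 1:+→2 2:-→1 2:-→0 3:+→1 3:+→2 3:+→3 4:+→4 5:+→5 … peak 5.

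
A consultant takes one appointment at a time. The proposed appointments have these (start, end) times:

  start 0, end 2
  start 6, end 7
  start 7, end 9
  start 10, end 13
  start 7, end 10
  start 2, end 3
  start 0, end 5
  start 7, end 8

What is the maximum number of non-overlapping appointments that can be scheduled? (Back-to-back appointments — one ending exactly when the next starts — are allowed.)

Order by finish time; keep every interval that doesn't clash with the previous kept one.
By end time: (0,2), (2,3), (0,5), (6,7), (7,8), (7,9), (7,10), (10,13).
Pick (0,2); next start ≥ 2 → (2,3); next start ≥ 3 → (6,7); next start ≥ 7 → (7,8); next start ≥ 8 → (10,13).
Selected 5 appointments.

5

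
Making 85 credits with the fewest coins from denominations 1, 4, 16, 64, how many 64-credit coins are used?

1

Use the largest denomination that fits, subtract, and repeat.
85 − 1×64→21 − 1×16→5 − 1×4→1 − 1×1→0
Count of 64: 1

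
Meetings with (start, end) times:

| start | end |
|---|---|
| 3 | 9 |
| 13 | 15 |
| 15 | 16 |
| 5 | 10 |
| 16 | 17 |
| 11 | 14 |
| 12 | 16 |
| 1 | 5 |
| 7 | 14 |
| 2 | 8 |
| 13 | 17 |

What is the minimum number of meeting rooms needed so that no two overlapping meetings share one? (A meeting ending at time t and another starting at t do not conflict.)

The answer is the maximum number of intervals overlapping at any instant.
Events (time:±→running): 1:+→1 2:+→2 3:+→3 5:-→2 5:+→3 7:+→4 8:-→3 9:-→2 10:-→1 11:+→2 12:+→3 13:+→4 13:+→5 … peak 5.

5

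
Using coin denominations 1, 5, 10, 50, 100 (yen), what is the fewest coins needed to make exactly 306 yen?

306 − 3×100→6 − 1×5→1 − 1×1→0
Total coins = 3 + 1 + 1 = 5

5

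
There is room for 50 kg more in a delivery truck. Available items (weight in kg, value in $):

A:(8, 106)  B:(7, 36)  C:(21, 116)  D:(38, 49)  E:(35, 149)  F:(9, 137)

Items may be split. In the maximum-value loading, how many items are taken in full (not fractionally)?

4

Ratios (sorted): F 15.22, A 13.25, C 5.52, B 5.14, E 4.26, D 1.29
take F (9 @ 137); take A (8 @ 106); take C (21 @ 116); take B (7 @ 36); take 5/35 of E → 21.29. Capacity used 50/50.
4 item(s) taken whole; one partial (take 5/35 of E).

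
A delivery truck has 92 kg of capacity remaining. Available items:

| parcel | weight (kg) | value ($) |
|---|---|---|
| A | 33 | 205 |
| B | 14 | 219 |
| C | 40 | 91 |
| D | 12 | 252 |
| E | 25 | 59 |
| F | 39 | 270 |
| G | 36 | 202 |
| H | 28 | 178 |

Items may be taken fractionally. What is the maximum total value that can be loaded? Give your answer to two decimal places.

912.64

Ratios (sorted): D 21.00, B 15.64, F 6.92, H 6.36, A 6.21, G 5.61, E 2.36, C 2.27
take D (12 @ 252); take B (14 @ 219); take F (39 @ 270); take 27/28 of H → 171.64. Capacity used 92/92.
Total value = 912.64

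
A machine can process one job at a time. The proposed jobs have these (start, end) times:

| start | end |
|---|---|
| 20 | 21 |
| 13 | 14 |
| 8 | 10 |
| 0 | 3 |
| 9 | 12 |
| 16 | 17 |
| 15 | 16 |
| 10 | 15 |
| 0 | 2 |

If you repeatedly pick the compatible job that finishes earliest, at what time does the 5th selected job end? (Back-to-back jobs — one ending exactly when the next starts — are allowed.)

Order by finish time; keep every interval that doesn't clash with the previous kept one.
Sorted by end: (0,2)  (0,3)  (8,10)  (9,12)  (13,14)  (10,15)  (15,16)  (16,17)  (20,21)
take (0,2); take (8,10); take (13,14); skip (10,15); take (15,16); take (16,17); take (20,21).
Selected: (0,2) (8,10) (13,14) (15,16) (16,17) (20,21)

17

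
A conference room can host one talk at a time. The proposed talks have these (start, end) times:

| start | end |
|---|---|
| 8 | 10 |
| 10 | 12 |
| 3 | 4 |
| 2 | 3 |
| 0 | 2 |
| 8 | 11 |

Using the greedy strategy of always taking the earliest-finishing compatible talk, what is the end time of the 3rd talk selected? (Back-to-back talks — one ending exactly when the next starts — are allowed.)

4

Sort by end time and greedily take each interval whose start is ≥ the last chosen end.
Sorted by end: (0,2)  (2,3)  (3,4)  (8,10)  (8,11)  (10,12)
take (0,2); take (2,3); take (3,4); take (8,10); take (10,12).
Selected: (0,2) (2,3) (3,4) (8,10) (10,12)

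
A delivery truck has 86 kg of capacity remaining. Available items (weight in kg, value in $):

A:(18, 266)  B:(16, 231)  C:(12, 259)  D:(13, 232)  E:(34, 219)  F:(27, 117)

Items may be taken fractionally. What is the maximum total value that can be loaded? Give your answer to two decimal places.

1161.91

Sort by value per unit weight and fill in that order.
Order: C (259/12=21.58) > D (232/13=17.85) > A (266/18=14.78) > B (231/16=14.44) > E (219/34=6.44) > F (117/27=4.33)
Fill: take C (12 @ 259) → take D (13 @ 232) → take A (18 @ 266) → take B (16 @ 231) → take 27/34 of E → 173.91; 86/86 used.
Total value = 1161.91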